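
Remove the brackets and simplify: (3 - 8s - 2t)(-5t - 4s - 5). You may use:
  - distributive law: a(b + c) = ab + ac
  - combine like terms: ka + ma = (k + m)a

(3 - 8s - 2t)(-5t - 4s - 5)
= -15t - 12s - 15 + 40st + 32s^2 + 40s + 10t^2 + 8st + 10t    [distributive law]
= -5t + 28s - 15 + 48st + 32s^2 + 10t^2    [combine like terms]

-5t + 28s - 15 + 48st + 32s^2 + 10t^2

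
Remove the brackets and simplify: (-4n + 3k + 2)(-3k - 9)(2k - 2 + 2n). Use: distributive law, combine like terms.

6k^2n - 18kn + 24kn^2 - 108n + 72n^2 - 18k^3 - 48k^2 + 30k + 36

(-4n + 3k + 2)(-3k - 9)(2k - 2 + 2n)
= (12kn + 36n - 9k^2 - 27k - 6k - 18)(2k - 2 + 2n)    [distributive law]
= (12kn + 36n - 9k^2 - 33k - 18)(2k - 2 + 2n)    [combine like terms]
= 24k^2n - 24kn + 24kn^2 + 72kn - 72n + 72n^2 - 18k^3 + 18k^2 - 18k^2n - 66k^2 + 66k - 66kn - 36k + 36 - 36n    [distributive law]
= 6k^2n - 18kn + 24kn^2 - 108n + 72n^2 - 18k^3 - 48k^2 + 30k + 36    [combine like terms]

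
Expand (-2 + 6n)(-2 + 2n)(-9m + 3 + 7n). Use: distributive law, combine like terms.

(-2 + 6n)(-2 + 2n)(-9m + 3 + 7n)
= (4 - 4n - 12n + 12n^2)(-9m + 3 + 7n)    [distributive law]
= (4 - 16n + 12n^2)(-9m + 3 + 7n)    [combine like terms]
= -36m + 12 + 28n + 144mn - 48n - 112n^2 - 108mn^2 + 36n^2 + 84n^3    [distributive law]
= -36m + 12 - 20n + 144mn - 76n^2 - 108mn^2 + 84n^3    [combine like terms]

-36m + 12 - 20n + 144mn - 76n^2 - 108mn^2 + 84n^3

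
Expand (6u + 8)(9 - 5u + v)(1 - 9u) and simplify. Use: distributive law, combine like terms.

-634u - 156u^2 + 270u^3 - 66uv - 54u^2v + 72 + 8v

(6u + 8)(9 - 5u + v)(1 - 9u)
= (54u - 30u^2 + 6uv + 72 - 40u + 8v)(1 - 9u)    [distributive law]
= (14u - 30u^2 + 6uv + 72 + 8v)(1 - 9u)    [combine like terms]
= 14u - 126u^2 - 30u^2 + 270u^3 + 6uv - 54u^2v + 72 - 648u + 8v - 72uv    [distributive law]
= -634u - 156u^2 + 270u^3 - 66uv - 54u^2v + 72 + 8v    [combine like terms]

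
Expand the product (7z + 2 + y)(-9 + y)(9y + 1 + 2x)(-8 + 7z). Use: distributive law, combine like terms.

3297yz - 3920yz² + 378z - 441z² + 756xz - 882xz² - 938y²z + 441y²z² - 210xyz + 98xyz² + 1352y + 144 + 288x + 496y² + 112xy - 72y³ + 63y³z - 16xy² + 14xy²z

(7z + 2 + y)(-9 + y)(9y + 1 + 2x)(-8 + 7z)
= (-63z + 7yz - 18 + 2y - 9y + y²)(9y + 1 + 2x)(-8 + 7z)    [distributive law]
= (-63z + 7yz - 18 - 7y + y²)(9y + 1 + 2x)(-8 + 7z)    [combine like terms]
= (-567yz - 63z - 126xz + 63y²z + 7yz + 14xyz - 162y - 18 - 36x - 63y² - 7y - 14xy + 9y³ + y² + 2xy²)(-8 + 7z)    [distributive law]
= (-560yz - 63z - 126xz + 63y²z + 14xyz - 169y - 18 - 36x - 62y² - 14xy + 9y³ + 2xy²)(-8 + 7z)    [combine like terms]
= 4480yz - 3920yz² + 504z - 441z² + 1008xz - 882xz² - 504y²z + 441y²z² - 112xyz + 98xyz² + 1352y - 1183yz + 144 - 126z + 288x - 252xz + 496y² - 434y²z + 112xy - 98xyz - 72y³ + 63y³z - 16xy² + 14xy²z    [distributive law]
= 3297yz - 3920yz² + 378z - 441z² + 756xz - 882xz² - 938y²z + 441y²z² - 210xyz + 98xyz² + 1352y + 144 + 288x + 496y² + 112xy - 72y³ + 63y³z - 16xy² + 14xy²z    [combine like terms]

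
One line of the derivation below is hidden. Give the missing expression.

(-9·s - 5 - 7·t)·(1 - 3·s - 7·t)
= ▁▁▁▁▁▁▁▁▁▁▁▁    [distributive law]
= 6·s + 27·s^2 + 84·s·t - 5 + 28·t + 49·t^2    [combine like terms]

By distributive law:

-9·s + 27·s^2 + 63·s·t - 5 + 15·s + 35·t - 7·t + 21·s·t + 49·t^2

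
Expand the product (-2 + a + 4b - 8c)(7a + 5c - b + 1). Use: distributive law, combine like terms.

-13a - 18c + 6b - 2 + 7a^2 - 51ac + 27ab + 28bc - 4b^2 - 40c^2

(-2 + a + 4b - 8c)(7a + 5c - b + 1)
= -14a - 10c + 2b - 2 + 7a^2 + 5ac - ab + a + 28ab + 20bc - 4b^2 + 4b - 56ac - 40c^2 + 8bc - 8c    [distributive law]
= -13a - 18c + 6b - 2 + 7a^2 - 51ac + 27ab + 28bc - 4b^2 - 40c^2    [combine like terms]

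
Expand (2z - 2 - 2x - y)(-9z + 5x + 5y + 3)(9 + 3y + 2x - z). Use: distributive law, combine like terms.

-186z^2 - 73yz^2 - 64xz^2 + 18z^3 + 316xz + 137xyz + 66x^2z + 256yz + 62y^2z + 222z - 156x - 209xy - 122x^2 - 135y - 84y^2 - 54 - 60x^2y - 20x^3 - 55xy^2 - 15y^3

(2z - 2 - 2x - y)(-9z + 5x + 5y + 3)(9 + 3y + 2x - z)
= (-18z^2 + 10xz + 10yz + 6z + 18z - 10x - 10y - 6 + 18xz - 10x^2 - 10xy - 6x + 9yz - 5xy - 5y^2 - 3y)(9 + 3y + 2x - z)    [distributive law]
= (-18z^2 + 28xz + 19yz + 24z - 16x - 13y - 6 - 10x^2 - 15xy - 5y^2)(9 + 3y + 2x - z)    [combine like terms]
= -162z^2 - 54yz^2 - 36xz^2 + 18z^3 + 252xz + 84xyz + 56x^2z - 28xz^2 + 171yz + 57y^2z + 38xyz - 19yz^2 + 216z + 72yz + 48xz - 24z^2 - 144x - 48xy - 32x^2 + 16xz - 117y - 39y^2 - 26xy + 13yz - 54 - 18y - 12x + 6z - 90x^2 - 30x^2y - 20x^3 + 10x^2z - 135xy - 45xy^2 - 30x^2y + 15xyz - 45y^2 - 15y^3 - 10xy^2 + 5y^2z    [distributive law]
= -186z^2 - 73yz^2 - 64xz^2 + 18z^3 + 316xz + 137xyz + 66x^2z + 256yz + 62y^2z + 222z - 156x - 209xy - 122x^2 - 135y - 84y^2 - 54 - 60x^2y - 20x^3 - 55xy^2 - 15y^3    [combine like terms]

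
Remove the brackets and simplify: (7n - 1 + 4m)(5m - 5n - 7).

(7n - 1 + 4m)(5m - 5n - 7)
= 35mn - 35n² - 49n - 5m + 5n + 7 + 20m² - 20mn - 28m    [distributive law]
= 15mn - 35n² - 44n - 33m + 7 + 20m²    [combine like terms]

15mn - 35n² - 44n - 33m + 7 + 20m²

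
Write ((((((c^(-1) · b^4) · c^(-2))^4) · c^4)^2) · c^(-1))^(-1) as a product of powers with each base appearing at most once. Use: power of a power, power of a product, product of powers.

b^(-32)·c^17

((((((c^(-1) · b^4) · c^(-2))^4) · c^4)^2) · c^(-1))^(-1)
= ((((((c^(-1) · b^4) · c^(-2))^4) · c^4)^2)^(-1)) · ((c^(-1))^(-1))    [power of a product]
= (((((c^(-1) · b^4) · c^(-2))^4) · c^4)^(-2)) · ((c^(-1))^(-1))    [power of a power]
= (((((c^(-1) · b^4) · c^(-2))^4)^(-2)) · ((c^4)^(-2))) · ((c^(-1))^(-1))    [power of a product]
= ((((c^(-1) · b^4) · c^(-2))^(-8)) · ((c^4)^(-2))) · ((c^(-1))^(-1))    [power of a power]
= ((((c^(-1) · b^4)^(-8)) · ((c^(-2))^(-8))) · ((c^4)^(-2))) · ((c^(-1))^(-1))    [power of a product]
= (((((c^(-1))^(-8)) · ((b^4)^(-8))) · ((c^(-2))^(-8))) · ((c^4)^(-2))) · ((c^(-1))^(-1))    [power of a product]
= (((c^8 · ((b^4)^(-8))) · ((c^(-2))^(-8))) · ((c^4)^(-2))) · ((c^(-1))^(-1))    [power of a power]
= (((c^8 · b^(-32)) · ((c^(-2))^(-8))) · ((c^4)^(-2))) · ((c^(-1))^(-1))    [power of a power]
= (((c^8 · b^(-32)) · c^16) · ((c^4)^(-2))) · ((c^(-1))^(-1))    [power of a power]
= (((c^8 · b^(-32)) · c^16) · c^(-8)) · ((c^(-1))^(-1))    [power of a power]
= (((c^8 · b^(-32)) · c^16) · c^(-8)) · c    [power of a power]
= b^(-32)·c^17    [product of powers]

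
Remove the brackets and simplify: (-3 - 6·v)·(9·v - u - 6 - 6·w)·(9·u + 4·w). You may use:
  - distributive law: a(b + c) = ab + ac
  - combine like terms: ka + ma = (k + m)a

(-3 - 6·v)·(9·v - u - 6 - 6·w)·(9·u + 4·w)
= (-27·v + 3·u + 18 + 18·w - 54·v² + 6·u·v + 36·v + 36·v·w)·(9·u + 4·w)    [distributive law]
= (9·v + 3·u + 18 + 18·w - 54·v² + 6·u·v + 36·v·w)·(9·u + 4·w)    [combine like terms]
= 81·u·v + 36·v·w + 27·u² + 12·u·w + 162·u + 72·w + 162·u·w + 72·w² - 486·u·v² - 216·v²·w + 54·u²·v + 24·u·v·w + 324·u·v·w + 144·v·w²    [distributive law]
= 81·u·v + 36·v·w + 27·u² + 174·u·w + 162·u + 72·w + 72·w² - 486·u·v² - 216·v²·w + 54·u²·v + 348·u·v·w + 144·v·w²    [combine like terms]

81·u·v + 36·v·w + 27·u² + 174·u·w + 162·u + 72·w + 72·w² - 486·u·v² - 216·v²·w + 54·u²·v + 348·u·v·w + 144·v·w²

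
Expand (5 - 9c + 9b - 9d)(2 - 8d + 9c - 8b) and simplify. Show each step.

10 - 58d + 27c - 22b - 9cd - 81c^2 + 153bc - 72b^2 + 72d^2

(5 - 9c + 9b - 9d)(2 - 8d + 9c - 8b)
= 10 - 40d + 45c - 40b - 18c + 72cd - 81c^2 + 72bc + 18b - 72bd + 81bc - 72b^2 - 18d + 72d^2 - 81cd + 72bd    [distributive law]
= 10 - 58d + 27c - 22b - 9cd - 81c^2 + 153bc - 72b^2 + 72d^2    [combine like terms]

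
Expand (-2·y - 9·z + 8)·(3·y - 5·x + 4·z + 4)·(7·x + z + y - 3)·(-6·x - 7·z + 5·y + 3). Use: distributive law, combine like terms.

(-2·y - 9·z + 8)·(3·y - 5·x + 4·z + 4)·(7·x + z + y - 3)·(-6·x - 7·z + 5·y + 3)
= (-6·y^2 + 10·x·y - 8·y·z - 8·y - 27·y·z + 45·x·z - 36·z^2 - 36·z + 24·y - 40·x + 32·z + 32)·(7·x + z + y - 3)·(-6·x - 7·z + 5·y + 3)    [distributive law]
= (-6·y^2 + 10·x·y - 35·y·z + 16·y + 45·x·z - 36·z^2 - 4·z - 40·x + 32)·(7·x + z + y - 3)·(-6·x - 7·z + 5·y + 3)    [combine like terms]
= (-42·x·y^2 - 6·y^2·z - 6·y^3 + 18·y^2 + 70·x^2·y + 10·x·y·z + 10·x·y^2 - 30·x·y - 245·x·y·z - 35·y·z^2 - 35·y^2·z + 105·y·z + 112·x·y + 16·y·z + 16·y^2 - 48·y + 315·x^2·z + 45·x·z^2 + 45·x·y·z - 135·x·z - 252·x·z^2 - 36·z^3 - 36·y·z^2 + 108·z^2 - 28·x·z - 4·z^2 - 4·y·z + 12·z - 280·x^2 - 40·x·z - 40·x·y + 120·x + 224·x + 32·z + 32·y - 96)·(-6·x - 7·z + 5·y + 3)    [distributive law]
= (-32·x·y^2 - 41·y^2·z - 6·y^3 + 34·y^2 + 70·x^2·y - 190·x·y·z + 42·x·y - 71·y·z^2 + 117·y·z - 16·y + 315·x^2·z - 207·x·z^2 - 203·x·z - 36·z^3 + 104·z^2 + 44·z - 280·x^2 + 344·x - 96)·(-6·x - 7·z + 5·y + 3)    [combine like terms]
= 192·x^2·y^2 + 224·x·y^2·z - 160·x·y^3 - 96·x·y^2 + 246·x·y^2·z + 287·y^2·z^2 - 205·y^3·z - 123·y^2·z + 36·x·y^3 + 42·y^3·z - 30·y^4 - 18·y^3 - 204·x·y^2 - 238·y^2·z + 170·y^3 + 102·y^2 - 420·x^3·y - 490·x^2·y·z + 350·x^2·y^2 + 210·x^2·y + 1140·x^2·y·z + 1330·x·y·z^2 - 950·x·y^2·z - 570·x·y·z - 252·x^2·y - 294·x·y·z + 210·x·y^2 + 126·x·y + 426·x·y·z^2 + 497·y·z^3 - 355·y^2·z^2 - 213·y·z^2 - 702·x·y·z - 819·y·z^2 + 585·y^2·z + 351·y·z + 96·x·y + 112·y·z - 80·y^2 - 48·y - 1890·x^3·z - 2205·x^2·z^2 + 1575·x^2·y·z + 945·x^2·z + 1242·x^2·z^2 + 1449·x·z^3 - 1035·x·y·z^2 - 621·x·z^2 + 1218·x^2·z + 1421·x·z^2 - 1015·x·y·z - 609·x·z + 216·x·z^3 + 252·z^4 - 180·y·z^3 - 108·z^3 - 624·x·z^2 - 728·z^3 + 520·y·z^2 + 312·z^2 - 264·x·z - 308·z^2 + 220·y·z + 132·z + 1680·x^3 + 1960·x^2·z - 1400·x^2·y - 840·x^2 - 2064·x^2 - 2408·x·z + 1720·x·y + 1032·x + 576·x + 672·z - 480·y - 288    [distributive law]
= 542·x^2·y^2 - 480·x·y^2·z - 124·x·y^3 - 90·x·y^2 - 68·y^2·z^2 - 163·y^3·z + 224·y^2·z - 30·y^4 + 152·y^3 + 22·y^2 - 420·x^3·y + 2225·x^2·y·z - 1442·x^2·y + 721·x·y·z^2 - 2581·x·y·z + 1942·x·y + 317·y·z^3 - 512·y·z^2 + 683·y·z - 528·y - 1890·x^3·z - 963·x^2·z^2 + 4123·x^2·z + 1665·x·z^3 + 176·x·z^2 - 3281·x·z + 252·z^4 - 836·z^3 + 4·z^2 + 804·z + 1680·x^3 - 2904·x^2 + 1608·x - 288    [combine like terms]

542·x^2·y^2 - 480·x·y^2·z - 124·x·y^3 - 90·x·y^2 - 68·y^2·z^2 - 163·y^3·z + 224·y^2·z - 30·y^4 + 152·y^3 + 22·y^2 - 420·x^3·y + 2225·x^2·y·z - 1442·x^2·y + 721·x·y·z^2 - 2581·x·y·z + 1942·x·y + 317·y·z^3 - 512·y·z^2 + 683·y·z - 528·y - 1890·x^3·z - 963·x^2·z^2 + 4123·x^2·z + 1665·x·z^3 + 176·x·z^2 - 3281·x·z + 252·z^4 - 836·z^3 + 4·z^2 + 804·z + 1680·x^3 - 2904·x^2 + 1608·x - 288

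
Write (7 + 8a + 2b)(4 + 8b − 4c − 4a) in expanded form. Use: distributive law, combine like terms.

(7 + 8a + 2b)(4 + 8b − 4c − 4a)
= 28 + 56b − 28c − 28a + 32a + 64ab − 32ac − 32a^2 + 8b + 16b^2 − 8bc − 8ab    [distributive law]
= 28 + 64b − 28c + 4a + 56ab − 32ac − 32a^2 + 16b^2 − 8bc    [combine like terms]

28 + 64b − 28c + 4a + 56ab − 32ac − 32a^2 + 16b^2 − 8bc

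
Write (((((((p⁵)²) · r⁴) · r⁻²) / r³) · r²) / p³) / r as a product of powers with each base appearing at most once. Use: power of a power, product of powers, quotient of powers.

(((((((p⁵)²) · r⁴) · r⁻²) / r³) · r²) / p³) / r
= (((((p¹⁰ · r⁴) · r⁻²) / r³) · r²) / p³) / r    [power of a power]
= p⁷    [quotient of powers; product of powers]

p⁷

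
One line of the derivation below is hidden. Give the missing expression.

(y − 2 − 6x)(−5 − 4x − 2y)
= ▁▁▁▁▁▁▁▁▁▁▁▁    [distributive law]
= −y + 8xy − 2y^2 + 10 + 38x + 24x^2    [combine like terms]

By distributive law:

−5y − 4xy − 2y^2 + 10 + 8x + 4y + 30x + 24x^2 + 12xy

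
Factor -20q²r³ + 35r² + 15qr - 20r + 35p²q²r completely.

5r(-4q²r² + 7r + 3q - 4 + 7p²q²)

-20q²r³ + 35r² + 15qr - 20r + 35p²q²r
= 5(-4q²r³ + 7r² + 3qr - 4r + 7p²q²r)    [factor out 5]
= 5r(-4q²r² + 7r + 3q - 4 + 7p²q²)    [factor out r]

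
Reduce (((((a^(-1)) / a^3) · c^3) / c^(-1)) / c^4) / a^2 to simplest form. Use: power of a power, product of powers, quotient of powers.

(((((a^(-1)) / a^3) · c^3) / c^(-1)) / c^4) / a^2
= (((a^(-4) · c^3) / c^(-1)) / c^4) / a^2    [quotient of powers]
= a^(-6)    [quotient of powers; product of powers]

a^(-6)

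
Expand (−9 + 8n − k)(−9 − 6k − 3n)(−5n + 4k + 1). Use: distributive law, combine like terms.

(−9 + 8n − k)(−9 − 6k − 3n)(−5n + 4k + 1)
= (81 + 54k + 27n − 72n − 48kn − 24n^2 + 9k + 6k^2 + 3kn)(−5n + 4k + 1)    [distributive law]
= (81 + 63k − 45n − 45kn − 24n^2 + 6k^2)(−5n + 4k + 1)    [combine like terms]
= −405n + 324k + 81 − 315kn + 252k^2 + 63k + 225n^2 − 180kn − 45n + 225kn^2 − 180k^2n − 45kn + 120n^3 − 96kn^2 − 24n^2 − 30k^2n + 24k^3 + 6k^2    [distributive law]
= −450n + 387k + 81 − 540kn + 258k^2 + 201n^2 + 129kn^2 − 210k^2n + 120n^3 + 24k^3    [combine like terms]

−450n + 387k + 81 − 540kn + 258k^2 + 201n^2 + 129kn^2 − 210k^2n + 120n^3 + 24k^3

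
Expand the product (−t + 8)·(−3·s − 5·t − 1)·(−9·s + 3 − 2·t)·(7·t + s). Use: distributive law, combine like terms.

−240·s^2·t^2 − 27·s^3·t + 2949·s·t^2 + 1920·s^2·t − 367·s·t^3 + 651·t^3 − 70·t^4 − 707·t^2 − 101·s·t + 216·s^3 − 168·t − 24·s

(−t + 8)·(−3·s − 5·t − 1)·(−9·s + 3 − 2·t)·(7·t + s)
= (3·s·t + 5·t^2 + t − 24·s − 40·t − 8)·(−9·s + 3 − 2·t)·(7·t + s)    [distributive law]
= (3·s·t + 5·t^2 − 39·t − 24·s − 8)·(−9·s + 3 − 2·t)·(7·t + s)    [combine like terms]
= (−27·s^2·t + 9·s·t − 6·s·t^2 − 45·s·t^2 + 15·t^2 − 10·t^3 + 351·s·t − 117·t + 78·t^2 + 216·s^2 − 72·s + 48·s·t + 72·s − 24 + 16·t)·(7·t + s)    [distributive law]
= (−27·s^2·t + 408·s·t − 51·s·t^2 + 93·t^2 − 10·t^3 − 101·t + 216·s^2 − 24)·(7·t + s)    [combine like terms]
= −189·s^2·t^2 − 27·s^3·t + 2856·s·t^2 + 408·s^2·t − 357·s·t^3 − 51·s^2·t^2 + 651·t^3 + 93·s·t^2 − 70·t^4 − 10·s·t^3 − 707·t^2 − 101·s·t + 1512·s^2·t + 216·s^3 − 168·t − 24·s    [distributive law]
= −240·s^2·t^2 − 27·s^3·t + 2949·s·t^2 + 1920·s^2·t − 367·s·t^3 + 651·t^3 − 70·t^4 − 707·t^2 − 101·s·t + 216·s^3 − 168·t − 24·s    [combine like terms]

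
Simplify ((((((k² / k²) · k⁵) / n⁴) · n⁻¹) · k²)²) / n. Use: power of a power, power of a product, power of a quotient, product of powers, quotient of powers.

k¹⁴n⁻¹¹

((((((k² / k²) · k⁵) / n⁴) · n⁻¹) · k²)²) / n
= ((((((k² / k²) · k⁵) / n⁴) · n⁻¹)²) · ((k²)²)) / n    [power of a product]
= ((((((k² / k²) · k⁵) / n⁴)²) · ((n⁻¹)²)) · ((k²)²)) / n    [power of a product]
= ((((((k² / k²) · k⁵)²) / ((n⁴)²)) · ((n⁻¹)²)) · ((k²)²)) / n    [power of a quotient]
= ((((((k² / k²)²) · ((k⁵)²)) / ((n⁴)²)) · ((n⁻¹)²)) · ((k²)²)) / n    [power of a product]
= (((((((k²)²) / ((k²)²)) · ((k⁵)²)) / ((n⁴)²)) · ((n⁻¹)²)) · ((k²)²)) / n    [power of a quotient]
= (((((k⁴ / ((k²)²)) · ((k⁵)²)) / ((n⁴)²)) · ((n⁻¹)²)) · ((k²)²)) / n    [power of a power]
= (((((k⁴ / k⁴) · ((k⁵)²)) / ((n⁴)²)) · ((n⁻¹)²)) · ((k²)²)) / n    [power of a power]
= ((((k⁰ · ((k⁵)²)) / ((n⁴)²)) · ((n⁻¹)²)) · ((k²)²)) / n    [quotient of powers]
= ((((k⁰ · k¹⁰) / ((n⁴)²)) · ((n⁻¹)²)) · ((k²)²)) / n    [power of a power]
= (((k¹⁰ / ((n⁴)²)) · ((n⁻¹)²)) · ((k²)²)) / n    [product of powers]
= (((k¹⁰ / n⁸) · ((n⁻¹)²)) · ((k²)²)) / n    [power of a power]
= (((k¹⁰ / n⁸) · n⁻²) · ((k²)²)) / n    [power of a power]
= (((k¹⁰ / n⁸) · n⁻²) · k⁴) / n    [power of a power]
= k¹⁴n⁻¹¹    [quotient of powers; product of powers]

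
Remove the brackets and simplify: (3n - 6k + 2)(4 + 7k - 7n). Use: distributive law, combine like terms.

-2n + 63kn - 21n² - 10k - 42k² + 8

(3n - 6k + 2)(4 + 7k - 7n)
= 12n + 21kn - 21n² - 24k - 42k² + 42kn + 8 + 14k - 14n    [distributive law]
= -2n + 63kn - 21n² - 10k - 42k² + 8    [combine like terms]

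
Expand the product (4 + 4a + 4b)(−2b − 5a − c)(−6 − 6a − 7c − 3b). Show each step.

(4 + 4a + 4b)(−2b − 5a − c)(−6 − 6a − 7c − 3b)
= (−8b − 20a − 4c − 8ab − 20a² − 4ac − 8b² − 20ab − 4bc)(−6 − 6a − 7c − 3b)    [distributive law]
= (−8b − 20a − 4c − 28ab − 20a² − 4ac − 8b² − 4bc)(−6 − 6a − 7c − 3b)    [combine like terms]
= 48b + 48ab + 56bc + 24b² + 120a + 120a² + 140ac + 60ab + 24c + 24ac + 28c² + 12bc + 168ab + 168a²b + 196abc + 84ab² + 120a² + 120a³ + 140a²c + 60a²b + 24ac + 24a²c + 28ac² + 12abc + 48b² + 48ab² + 56b²c + 24b³ + 24bc + 24abc + 28bc² + 12b²c    [distributive law]
= 48b + 276ab + 92bc + 72b² + 120a + 240a² + 188ac + 24c + 28c² + 228a²b + 232abc + 132ab² + 120a³ + 164a²c + 28ac² + 68b²c + 24b³ + 28bc²    [combine like terms]

48b + 276ab + 92bc + 72b² + 120a + 240a² + 188ac + 24c + 28c² + 228a²b + 232abc + 132ab² + 120a³ + 164a²c + 28ac² + 68b²c + 24b³ + 28bc²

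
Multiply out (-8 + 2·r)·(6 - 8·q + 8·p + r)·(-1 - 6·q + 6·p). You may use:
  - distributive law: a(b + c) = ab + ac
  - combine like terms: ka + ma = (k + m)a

48 + 224·q - 224·p - 384·q² + 768·p·q - 384·p² - 4·r - 8·q·r + 8·p·r + 96·q²·r - 192·p·q·r + 96·p²·r - 2·r² - 12·q·r² + 12·p·r²

(-8 + 2·r)·(6 - 8·q + 8·p + r)·(-1 - 6·q + 6·p)
= (-48 + 64·q - 64·p - 8·r + 12·r - 16·q·r + 16·p·r + 2·r²)·(-1 - 6·q + 6·p)    [distributive law]
= (-48 + 64·q - 64·p + 4·r - 16·q·r + 16·p·r + 2·r²)·(-1 - 6·q + 6·p)    [combine like terms]
= 48 + 288·q - 288·p - 64·q - 384·q² + 384·p·q + 64·p + 384·p·q - 384·p² - 4·r - 24·q·r + 24·p·r + 16·q·r + 96·q²·r - 96·p·q·r - 16·p·r - 96·p·q·r + 96·p²·r - 2·r² - 12·q·r² + 12·p·r²    [distributive law]
= 48 + 224·q - 224·p - 384·q² + 768·p·q - 384·p² - 4·r - 8·q·r + 8·p·r + 96·q²·r - 192·p·q·r + 96·p²·r - 2·r² - 12·q·r² + 12·p·r²    [combine like terms]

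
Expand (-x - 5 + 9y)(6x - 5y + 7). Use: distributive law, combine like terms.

(-x - 5 + 9y)(6x - 5y + 7)
= -6x^2 + 5xy - 7x - 30x + 25y - 35 + 54xy - 45y^2 + 63y    [distributive law]
= -6x^2 + 59xy - 37x + 88y - 35 - 45y^2    [combine like terms]

-6x^2 + 59xy - 37x + 88y - 35 - 45y^2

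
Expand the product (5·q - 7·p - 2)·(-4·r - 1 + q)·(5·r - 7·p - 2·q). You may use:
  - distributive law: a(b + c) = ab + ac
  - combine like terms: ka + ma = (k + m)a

(5·q - 7·p - 2)·(-4·r - 1 + q)·(5·r - 7·p - 2·q)
= (-20·q·r - 5·q + 5·q² + 28·p·r + 7·p - 7·p·q + 8·r + 2 - 2·q)·(5·r - 7·p - 2·q)    [distributive law]
= (-20·q·r - 7·q + 5·q² + 28·p·r + 7·p - 7·p·q + 8·r + 2)·(5·r - 7·p - 2·q)    [combine like terms]
= -100·q·r² + 140·p·q·r + 40·q²·r - 35·q·r + 49·p·q + 14·q² + 25·q²·r - 35·p·q² - 10·q³ + 140·p·r² - 196·p²·r - 56·p·q·r + 35·p·r - 49·p² - 14·p·q - 35·p·q·r + 49·p²·q + 14·p·q² + 40·r² - 56·p·r - 16·q·r + 10·r - 14·p - 4·q    [distributive law]
= -100·q·r² + 49·p·q·r + 65·q²·r - 51·q·r + 35·p·q + 14·q² - 21·p·q² - 10·q³ + 140·p·r² - 196·p²·r - 21·p·r - 49·p² + 49·p²·q + 40·r² + 10·r - 14·p - 4·q    [combine like terms]

-100·q·r² + 49·p·q·r + 65·q²·r - 51·q·r + 35·p·q + 14·q² - 21·p·q² - 10·q³ + 140·p·r² - 196·p²·r - 21·p·r - 49·p² + 49·p²·q + 40·r² + 10·r - 14·p - 4·q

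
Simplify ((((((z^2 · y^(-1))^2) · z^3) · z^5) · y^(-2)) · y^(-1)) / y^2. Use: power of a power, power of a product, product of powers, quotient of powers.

((((((z^2 · y^(-1))^2) · z^3) · z^5) · y^(-2)) · y^(-1)) / y^2
= (((((((z^2)^2) · ((y^(-1))^2)) · z^3) · z^5) · y^(-2)) · y^(-1)) / y^2    [power of a product]
= (((((z^4 · ((y^(-1))^2)) · z^3) · z^5) · y^(-2)) · y^(-1)) / y^2    [power of a power]
= (((((z^4 · y^(-2)) · z^3) · z^5) · y^(-2)) · y^(-1)) / y^2    [power of a power]
= y^(-7)z^12    [quotient of powers; product of powers]

y^(-7)z^12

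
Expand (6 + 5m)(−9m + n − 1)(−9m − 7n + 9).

126m² + 404mn − 477m − 42n² + 96n − 54 + 405m³ + 270m²n − 35mn²

(6 + 5m)(−9m + n − 1)(−9m − 7n + 9)
= (−54m + 6n − 6 − 45m² + 5mn − 5m)(−9m − 7n + 9)    [distributive law]
= (−59m + 6n − 6 − 45m² + 5mn)(−9m − 7n + 9)    [combine like terms]
= 531m² + 413mn − 531m − 54mn − 42n² + 54n + 54m + 42n − 54 + 405m³ + 315m²n − 405m² − 45m²n − 35mn² + 45mn    [distributive law]
= 126m² + 404mn − 477m − 42n² + 96n − 54 + 405m³ + 270m²n − 35mn²    [combine like terms]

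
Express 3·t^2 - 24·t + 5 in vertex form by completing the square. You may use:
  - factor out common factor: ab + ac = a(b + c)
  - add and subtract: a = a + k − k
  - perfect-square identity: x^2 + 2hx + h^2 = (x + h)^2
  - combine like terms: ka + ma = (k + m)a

3·t^2 - 24·t + 5
= 3(t^2 - 8·t) + 5    [factor out 3 from the t-terms]
= 3(t^2 - 8·t + 16 - 16) + 5    [add and subtract 16 inside the bracket]
= 3(t - 4)^2 - 48 + 5    [perfect-square identity]
= 3(t - 4)^2 - 43    [combine constants]

3(t - 4)^2 - 43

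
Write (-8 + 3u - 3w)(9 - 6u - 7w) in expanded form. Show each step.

(-8 + 3u - 3w)(9 - 6u - 7w)
= -72 + 48u + 56w + 27u - 18u^2 - 21uw - 27w + 18uw + 21w^2    [distributive law]
= -72 + 75u + 29w - 18u^2 - 3uw + 21w^2    [combine like terms]

-72 + 75u + 29w - 18u^2 - 3uw + 21w^2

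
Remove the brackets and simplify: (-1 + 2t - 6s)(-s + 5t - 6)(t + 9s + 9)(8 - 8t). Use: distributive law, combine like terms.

(-1 + 2t - 6s)(-s + 5t - 6)(t + 9s + 9)(8 - 8t)
= (s - 5t + 6 - 2st + 10t² - 12t + 6s² - 30st + 36s)(t + 9s + 9)(8 - 8t)    [distributive law]
= (37s - 17t + 6 - 32st + 10t² + 6s²)(t + 9s + 9)(8 - 8t)    [combine like terms]
= (37st + 333s² + 333s - 17t² - 153st - 153t + 6t + 54s + 54 - 32st² - 288s²t - 288st + 10t³ + 90st² + 90t² + 6s²t + 54s³ + 54s²)(8 - 8t)    [distributive law]
= (-404st + 387s² + 387s + 73t² - 147t + 54 + 58st² - 282s²t + 10t³ + 54s³)(8 - 8t)    [combine like terms]
= -3232st + 3232st² + 3096s² - 3096s²t + 3096s - 3096st + 584t² - 584t³ - 1176t + 1176t² + 432 - 432t + 464st² - 464st³ - 2256s²t + 2256s²t² + 80t³ - 80t⁴ + 432s³ - 432s³t    [distributive law]
= -6328st + 3696st² + 3096s² - 5352s²t + 3096s + 1760t² - 504t³ - 1608t + 432 - 464st³ + 2256s²t² - 80t⁴ + 432s³ - 432s³t    [combine like terms]

-6328st + 3696st² + 3096s² - 5352s²t + 3096s + 1760t² - 504t³ - 1608t + 432 - 464st³ + 2256s²t² - 80t⁴ + 432s³ - 432s³t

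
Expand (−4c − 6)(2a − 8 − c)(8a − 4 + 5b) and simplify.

(−4c − 6)(2a − 8 − c)(8a − 4 + 5b)
= (−8ac + 32c + 4c^2 − 12a + 48 + 6c)(8a − 4 + 5b)    [distributive law]
= (−8ac + 38c + 4c^2 − 12a + 48)(8a − 4 + 5b)    [combine like terms]
= −64a^2c + 32ac − 40abc + 304ac − 152c + 190bc + 32ac^2 − 16c^2 + 20bc^2 − 96a^2 + 48a − 60ab + 384a − 192 + 240b    [distributive law]
= −64a^2c + 336ac − 40abc − 152c + 190bc + 32ac^2 − 16c^2 + 20bc^2 − 96a^2 + 432a − 60ab − 192 + 240b    [combine like terms]

−64a^2c + 336ac − 40abc − 152c + 190bc + 32ac^2 − 16c^2 + 20bc^2 − 96a^2 + 432a − 60ab − 192 + 240b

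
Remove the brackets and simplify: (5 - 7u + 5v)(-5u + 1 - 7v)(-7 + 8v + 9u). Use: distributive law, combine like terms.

(5 - 7u + 5v)(-5u + 1 - 7v)(-7 + 8v + 9u)
= (-25u + 5 - 35v + 35u^2 - 7u + 49uv - 25uv + 5v - 35v^2)(-7 + 8v + 9u)    [distributive law]
= (-32u + 5 - 30v + 35u^2 + 24uv - 35v^2)(-7 + 8v + 9u)    [combine like terms]
= 224u - 256uv - 288u^2 - 35 + 40v + 45u + 210v - 240v^2 - 270uv - 245u^2 + 280u^2v + 315u^3 - 168uv + 192uv^2 + 216u^2v + 245v^2 - 280v^3 - 315uv^2    [distributive law]
= 269u - 694uv - 533u^2 - 35 + 250v + 5v^2 + 496u^2v + 315u^3 - 123uv^2 - 280v^3    [combine like terms]

269u - 694uv - 533u^2 - 35 + 250v + 5v^2 + 496u^2v + 315u^3 - 123uv^2 - 280v^3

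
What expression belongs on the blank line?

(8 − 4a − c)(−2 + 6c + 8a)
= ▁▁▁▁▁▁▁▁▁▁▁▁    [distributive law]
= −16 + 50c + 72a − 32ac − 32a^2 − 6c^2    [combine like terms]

Applying distributive law to the line above:

−16 + 48c + 64a + 8a − 24ac − 32a^2 + 2c − 6c^2 − 8ac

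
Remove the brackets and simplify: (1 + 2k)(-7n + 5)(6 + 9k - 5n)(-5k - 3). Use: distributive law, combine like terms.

(1 + 2k)(-7n + 5)(6 + 9k - 5n)(-5k - 3)
= (-7n + 5 - 14kn + 10k)(6 + 9k - 5n)(-5k - 3)    [distributive law]
= (-42n - 63kn + 35n² + 30 + 45k - 25n - 84kn - 126k²n + 70kn² + 60k + 90k² - 50kn)(-5k - 3)    [distributive law]
= (-67n - 197kn + 35n² + 30 + 105k - 126k²n + 70kn² + 90k²)(-5k - 3)    [combine like terms]
= 335kn + 201n + 985k²n + 591kn - 175kn² - 105n² - 150k - 90 - 525k² - 315k + 630k³n + 378k²n - 350k²n² - 210kn² - 450k³ - 270k²    [distributive law]
= 926kn + 201n + 1363k²n - 385kn² - 105n² - 465k - 90 - 795k² + 630k³n - 350k²n² - 450k³    [combine like terms]

926kn + 201n + 1363k²n - 385kn² - 105n² - 465k - 90 - 795k² + 630k³n - 350k²n² - 450k³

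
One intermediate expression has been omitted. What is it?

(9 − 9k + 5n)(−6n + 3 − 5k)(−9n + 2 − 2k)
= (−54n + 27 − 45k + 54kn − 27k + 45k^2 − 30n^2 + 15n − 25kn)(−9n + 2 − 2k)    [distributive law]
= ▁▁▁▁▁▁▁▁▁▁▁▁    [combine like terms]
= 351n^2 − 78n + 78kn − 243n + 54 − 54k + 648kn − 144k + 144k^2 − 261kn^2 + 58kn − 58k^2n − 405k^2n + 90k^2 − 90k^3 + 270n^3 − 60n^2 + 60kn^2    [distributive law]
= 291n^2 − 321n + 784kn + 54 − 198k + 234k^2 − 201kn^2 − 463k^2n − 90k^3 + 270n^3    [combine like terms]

After combine like terms, the bracketed line is:

(−39n + 27 − 72k + 29kn + 45k^2 − 30n^2)(−9n + 2 − 2k)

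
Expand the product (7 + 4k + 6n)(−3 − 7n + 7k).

(7 + 4k + 6n)(−3 − 7n + 7k)
= −21 − 49n + 49k − 12k − 28kn + 28k^2 − 18n − 42n^2 + 42kn    [distributive law]
= −21 − 67n + 37k + 14kn + 28k^2 − 42n^2    [combine like terms]

−21 − 67n + 37k + 14kn + 28k^2 − 42n^2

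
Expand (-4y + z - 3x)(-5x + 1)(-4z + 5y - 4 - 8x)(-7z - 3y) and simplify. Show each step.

675xyz² - 385xy²z - 300xy³ + 369xyz + 189xy² + 655x²yz + 255x²y² - 135yz² + 77y²z + 60y³ - 100yz - 48y² - 140xz³ - 168xz² + 140x²z² + 28z³ + 28z² + 252x²z + 108x²y + 840x³z + 360x³y - 84xz - 36xy

(-4y + z - 3x)(-5x + 1)(-4z + 5y - 4 - 8x)(-7z - 3y)
= (20xy - 4y - 5xz + z + 15x² - 3x)(-4z + 5y - 4 - 8x)(-7z - 3y)    [distributive law]
= (-80xyz + 100xy² - 80xy - 160x²y + 16yz - 20y² + 16y + 32xy + 20xz² - 25xyz + 20xz + 40x²z - 4z² + 5yz - 4z - 8xz - 60x²z + 75x²y - 60x² - 120x³ + 12xz - 15xy + 12x + 24x²)(-7z - 3y)    [distributive law]
= (-105xyz + 100xy² - 63xy - 85x²y + 21yz - 20y² + 16y + 20xz² + 24xz - 20x²z - 4z² - 4z - 36x² - 120x³ + 12x)(-7z - 3y)    [combine like terms]
= 735xyz² + 315xy²z - 700xy²z - 300xy³ + 441xyz + 189xy² + 595x²yz + 255x²y² - 147yz² - 63y²z + 140y²z + 60y³ - 112yz - 48y² - 140xz³ - 60xyz² - 168xz² - 72xyz + 140x²z² + 60x²yz + 28z³ + 12yz² + 28z² + 12yz + 252x²z + 108x²y + 840x³z + 360x³y - 84xz - 36xy    [distributive law]
= 675xyz² - 385xy²z - 300xy³ + 369xyz + 189xy² + 655x²yz + 255x²y² - 135yz² + 77y²z + 60y³ - 100yz - 48y² - 140xz³ - 168xz² + 140x²z² + 28z³ + 28z² + 252x²z + 108x²y + 840x³z + 360x³y - 84xz - 36xy    [combine like terms]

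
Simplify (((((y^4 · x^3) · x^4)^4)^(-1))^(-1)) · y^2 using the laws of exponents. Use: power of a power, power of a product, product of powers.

x^28·y^18

(((((y^4 · x^3) · x^4)^4)^(-1))^(-1)) · y^2
= ((((y^4 · x^3) · x^4)^4)^1) · y^2    [power of a power]
= (((y^4 · x^3) · x^4)^4) · y^2    [power of a power]
= (((y^4 · x^3)^4) · ((x^4)^4)) · y^2    [power of a product]
= ((((y^4)^4) · ((x^3)^4)) · ((x^4)^4)) · y^2    [power of a product]
= ((y^16 · ((x^3)^4)) · ((x^4)^4)) · y^2    [power of a power]
= ((y^16 · x^12) · ((x^4)^4)) · y^2    [power of a power]
= ((y^16 · x^12) · x^16) · y^2    [power of a power]
= x^28·y^18    [product of powers]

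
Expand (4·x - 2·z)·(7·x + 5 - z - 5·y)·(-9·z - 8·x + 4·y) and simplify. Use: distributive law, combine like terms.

-108·x^2·z - 224·x^3 + 272·x^2·y - 100·x·z - 160·x^2 + 80·x·y + 146·x·z^2 + 28·x·y·z - 80·x·y^2 + 90·z^2 - 40·y·z - 18·z^3 - 82·y·z^2 + 40·y^2·z

(4·x - 2·z)·(7·x + 5 - z - 5·y)·(-9·z - 8·x + 4·y)
= (28·x^2 + 20·x - 4·x·z - 20·x·y - 14·x·z - 10·z + 2·z^2 + 10·y·z)·(-9·z - 8·x + 4·y)    [distributive law]
= (28·x^2 + 20·x - 18·x·z - 20·x·y - 10·z + 2·z^2 + 10·y·z)·(-9·z - 8·x + 4·y)    [combine like terms]
= -252·x^2·z - 224·x^3 + 112·x^2·y - 180·x·z - 160·x^2 + 80·x·y + 162·x·z^2 + 144·x^2·z - 72·x·y·z + 180·x·y·z + 160·x^2·y - 80·x·y^2 + 90·z^2 + 80·x·z - 40·y·z - 18·z^3 - 16·x·z^2 + 8·y·z^2 - 90·y·z^2 - 80·x·y·z + 40·y^2·z    [distributive law]
= -108·x^2·z - 224·x^3 + 272·x^2·y - 100·x·z - 160·x^2 + 80·x·y + 146·x·z^2 + 28·x·y·z - 80·x·y^2 + 90·z^2 - 40·y·z - 18·z^3 - 82·y·z^2 + 40·y^2·z    [combine like terms]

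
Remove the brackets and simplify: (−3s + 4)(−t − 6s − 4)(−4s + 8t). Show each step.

(−3s + 4)(−t − 6s − 4)(−4s + 8t)
= (3st + 18s^2 + 12s − 4t − 24s − 16)(−4s + 8t)    [distributive law]
= (3st + 18s^2 − 12s − 4t − 16)(−4s + 8t)    [combine like terms]
= −12s^2t + 24st^2 − 72s^3 + 144s^2t + 48s^2 − 96st + 16st − 32t^2 + 64s − 128t    [distributive law]
= 132s^2t + 24st^2 − 72s^3 + 48s^2 − 80st − 32t^2 + 64s − 128t    [combine like terms]

132s^2t + 24st^2 − 72s^3 + 48s^2 − 80st − 32t^2 + 64s − 128t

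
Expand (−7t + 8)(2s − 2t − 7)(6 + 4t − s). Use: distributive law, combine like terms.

(−7t + 8)(2s − 2t − 7)(6 + 4t − s)
= (−14st + 14t^2 + 49t + 16s − 16t − 56)(6 + 4t − s)    [distributive law]
= (−14st + 14t^2 + 33t + 16s − 56)(6 + 4t − s)    [combine like terms]
= −84st − 56st^2 + 14s^2t + 84t^2 + 56t^3 − 14st^2 + 198t + 132t^2 − 33st + 96s + 64st − 16s^2 − 336 − 224t + 56s    [distributive law]
= −53st − 70st^2 + 14s^2t + 216t^2 + 56t^3 − 26t + 152s − 16s^2 − 336    [combine like terms]

−53st − 70st^2 + 14s^2t + 216t^2 + 56t^3 − 26t + 152s − 16s^2 − 336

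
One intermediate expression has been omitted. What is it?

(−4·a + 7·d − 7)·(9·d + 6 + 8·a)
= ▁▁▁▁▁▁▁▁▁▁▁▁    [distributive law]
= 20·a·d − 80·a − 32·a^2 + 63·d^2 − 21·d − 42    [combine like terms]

After distributive law, the bracketed line is:

−36·a·d − 24·a − 32·a^2 + 63·d^2 + 42·d + 56·a·d − 63·d − 42 − 56·a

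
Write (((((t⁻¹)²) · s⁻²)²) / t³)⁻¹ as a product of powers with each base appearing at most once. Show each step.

s⁴t⁷

(((((t⁻¹)²) · s⁻²)²) / t³)⁻¹
= (((((t⁻¹)²) · s⁻²)²)⁻¹) / ((t³)⁻¹)    [power of a quotient]
= ((((t⁻¹)²) · s⁻²)⁻²) / ((t³)⁻¹)    [power of a power]
= ((((t⁻¹)²)⁻²) · ((s⁻²)⁻²)) / ((t³)⁻¹)    [power of a product]
= (((t⁻¹)⁻⁴) · ((s⁻²)⁻²)) / ((t³)⁻¹)    [power of a power]
= ((t⁴) · ((s⁻²)⁻²)) / ((t³)⁻¹)    [power of a power]
= (t⁴ · s⁴) / ((t³)⁻¹)    [power of a power]
= (t⁴ · s⁴) / t⁻³    [power of a power]
= s⁴t⁷    [quotient of powers]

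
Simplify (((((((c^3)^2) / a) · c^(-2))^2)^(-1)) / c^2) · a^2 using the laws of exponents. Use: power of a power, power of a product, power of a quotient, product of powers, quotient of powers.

a^4c^(-10)

(((((((c^3)^2) / a) · c^(-2))^2)^(-1)) / c^2) · a^2
= ((((((c^3)^2) / a) · c^(-2))^(-2)) / c^2) · a^2    [power of a power]
= ((((((c^3)^2) / a)^(-2)) · ((c^(-2))^(-2))) / c^2) · a^2    [power of a product]
= ((((((c^3)^2)^(-2)) / (a^(-2))) · ((c^(-2))^(-2))) / c^2) · a^2    [power of a quotient]
= (((((c^3)^(-4)) / (a^(-2))) · ((c^(-2))^(-2))) / c^2) · a^2    [power of a power]
= (((c^(-12) / (a^(-2))) · ((c^(-2))^(-2))) / c^2) · a^2    [power of a power]
= (((c^(-12) / a^(-2)) · c^4) / c^2) · a^2    [power of a power]
= a^4c^(-10)    [quotient of powers; product of powers]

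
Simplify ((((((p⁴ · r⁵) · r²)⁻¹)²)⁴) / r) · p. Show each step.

((((((p⁴ · r⁵) · r²)⁻¹)²)⁴) / r) · p
= (((((p⁴ · r⁵) · r²)⁻¹)⁸) / r) · p    [power of a power]
= ((((p⁴ · r⁵) · r²)⁻⁸) / r) · p    [power of a power]
= ((((p⁴ · r⁵)⁻⁸) · ((r²)⁻⁸)) / r) · p    [power of a product]
= (((((p⁴)⁻⁸) · ((r⁵)⁻⁸)) · ((r²)⁻⁸)) / r) · p    [power of a product]
= (((p⁻³² · ((r⁵)⁻⁸)) · ((r²)⁻⁸)) / r) · p    [power of a power]
= (((p⁻³² · r⁻⁴⁰) · ((r²)⁻⁸)) / r) · p    [power of a power]
= (((p⁻³² · r⁻⁴⁰) · r⁻¹⁶) / r) · p    [power of a power]
= p⁻³¹·r⁻⁵⁷    [quotient of powers; product of powers]

p⁻³¹·r⁻⁵⁷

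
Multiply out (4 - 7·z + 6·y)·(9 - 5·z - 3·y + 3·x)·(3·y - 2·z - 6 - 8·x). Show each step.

(4 - 7·z + 6·y)·(9 - 5·z - 3·y + 3·x)·(3·y - 2·z - 6 - 8·x)
= (36 - 20·z - 12·y + 12·x - 63·z + 35·z² + 21·y·z - 21·x·z + 54·y - 30·y·z - 18·y² + 18·x·y)·(3·y - 2·z - 6 - 8·x)    [distributive law]
= (36 - 83·z + 42·y + 12·x + 35·z² - 9·y·z - 21·x·z - 18·y² + 18·x·y)·(3·y - 2·z - 6 - 8·x)    [combine like terms]
= 108·y - 72·z - 216 - 288·x - 249·y·z + 166·z² + 498·z + 664·x·z + 126·y² - 84·y·z - 252·y - 336·x·y + 36·x·y - 24·x·z - 72·x - 96·x² + 105·y·z² - 70·z³ - 210·z² - 280·x·z² - 27·y²·z + 18·y·z² + 54·y·z + 72·x·y·z - 63·x·y·z + 42·x·z² + 126·x·z + 168·x²·z - 54·y³ + 36·y²·z + 108·y² + 144·x·y² + 54·x·y² - 36·x·y·z - 108·x·y - 144·x²·y    [distributive law]
= -144·y + 426·z - 216 - 360·x - 279·y·z - 44·z² + 766·x·z + 234·y² - 408·x·y - 96·x² + 123·y·z² - 70·z³ - 238·x·z² + 9·y²·z - 27·x·y·z + 168·x²·z - 54·y³ + 198·x·y² - 144·x²·y    [combine like terms]

-144·y + 426·z - 216 - 360·x - 279·y·z - 44·z² + 766·x·z + 234·y² - 408·x·y - 96·x² + 123·y·z² - 70·z³ - 238·x·z² + 9·y²·z - 27·x·y·z + 168·x²·z - 54·y³ + 198·x·y² - 144·x²·y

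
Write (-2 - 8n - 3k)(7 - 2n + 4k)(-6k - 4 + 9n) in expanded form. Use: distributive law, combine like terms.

200k + 56 + 82n + 155kn - 532n^2 + 222k^2 - 330kn^2 + 144n^3 + 48k^2n + 72k^3

(-2 - 8n - 3k)(7 - 2n + 4k)(-6k - 4 + 9n)
= (-14 + 4n - 8k - 56n + 16n^2 - 32kn - 21k + 6kn - 12k^2)(-6k - 4 + 9n)    [distributive law]
= (-14 - 52n - 29k + 16n^2 - 26kn - 12k^2)(-6k - 4 + 9n)    [combine like terms]
= 84k + 56 - 126n + 312kn + 208n - 468n^2 + 174k^2 + 116k - 261kn - 96kn^2 - 64n^2 + 144n^3 + 156k^2n + 104kn - 234kn^2 + 72k^3 + 48k^2 - 108k^2n    [distributive law]
= 200k + 56 + 82n + 155kn - 532n^2 + 222k^2 - 330kn^2 + 144n^3 + 48k^2n + 72k^3    [combine like terms]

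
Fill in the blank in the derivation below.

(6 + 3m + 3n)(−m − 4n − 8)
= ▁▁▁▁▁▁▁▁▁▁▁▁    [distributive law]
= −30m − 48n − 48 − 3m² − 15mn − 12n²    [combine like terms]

After distributive law, the bracketed line is:

−6m − 24n − 48 − 3m² − 12mn − 24m − 3mn − 12n² − 24n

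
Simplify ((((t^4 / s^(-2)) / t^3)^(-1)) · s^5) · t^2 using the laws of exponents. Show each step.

s^3·t

((((t^4 / s^(-2)) / t^3)^(-1)) · s^5) · t^2
= ((((t^4 / s^(-2))^(-1)) / ((t^3)^(-1))) · s^5) · t^2    [power of a quotient]
= (((((t^4)^(-1)) / ((s^(-2))^(-1))) / ((t^3)^(-1))) · s^5) · t^2    [power of a quotient]
= (((t^(-4) / ((s^(-2))^(-1))) / ((t^3)^(-1))) · s^5) · t^2    [power of a power]
= (((t^(-4) / s^2) / ((t^3)^(-1))) · s^5) · t^2    [power of a power]
= (((t^(-4) / s^2) / t^(-3)) · s^5) · t^2    [power of a power]
= s^3·t    [quotient of powers; product of powers]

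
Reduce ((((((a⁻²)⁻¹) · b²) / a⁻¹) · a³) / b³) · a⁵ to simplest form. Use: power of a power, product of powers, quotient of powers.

a¹¹·b⁻¹

((((((a⁻²)⁻¹) · b²) / a⁻¹) · a³) / b³) · a⁵
= ((((a² · b²) / a⁻¹) · a³) / b³) · a⁵    [power of a power]
= a¹¹·b⁻¹    [quotient of powers; product of powers]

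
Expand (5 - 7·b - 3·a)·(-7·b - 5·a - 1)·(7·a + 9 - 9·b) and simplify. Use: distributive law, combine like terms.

506·a·b - 207·b + 693·b^2 - 19·a^2 - 233·a - 45 - 161·a·b^2 - 441·b^3 + 257·a^2·b + 105·a^3

(5 - 7·b - 3·a)·(-7·b - 5·a - 1)·(7·a + 9 - 9·b)
= (-35·b - 25·a - 5 + 49·b^2 + 35·a·b + 7·b + 21·a·b + 15·a^2 + 3·a)·(7·a + 9 - 9·b)    [distributive law]
= (-28·b - 22·a - 5 + 49·b^2 + 56·a·b + 15·a^2)·(7·a + 9 - 9·b)    [combine like terms]
= -196·a·b - 252·b + 252·b^2 - 154·a^2 - 198·a + 198·a·b - 35·a - 45 + 45·b + 343·a·b^2 + 441·b^2 - 441·b^3 + 392·a^2·b + 504·a·b - 504·a·b^2 + 105·a^3 + 135·a^2 - 135·a^2·b    [distributive law]
= 506·a·b - 207·b + 693·b^2 - 19·a^2 - 233·a - 45 - 161·a·b^2 - 441·b^3 + 257·a^2·b + 105·a^3    [combine like terms]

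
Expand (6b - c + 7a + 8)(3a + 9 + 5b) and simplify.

(6b - c + 7a + 8)(3a + 9 + 5b)
= 18ab + 54b + 30b² - 3ac - 9c - 5bc + 21a² + 63a + 35ab + 24a + 72 + 40b    [distributive law]
= 53ab + 94b + 30b² - 3ac - 9c - 5bc + 21a² + 87a + 72    [combine like terms]

53ab + 94b + 30b² - 3ac - 9c - 5bc + 21a² + 87a + 72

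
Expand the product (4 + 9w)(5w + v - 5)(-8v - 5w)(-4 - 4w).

(4 + 9w)(5w + v - 5)(-8v - 5w)(-4 - 4w)
= (20w + 4v - 20 + 45w^2 + 9vw - 45w)(-8v - 5w)(-4 - 4w)    [distributive law]
= (-25w + 4v - 20 + 45w^2 + 9vw)(-8v - 5w)(-4 - 4w)    [combine like terms]
= (200vw + 125w^2 - 32v^2 - 20vw + 160v + 100w - 360vw^2 - 225w^3 - 72v^2w - 45vw^2)(-4 - 4w)    [distributive law]
= (180vw + 125w^2 - 32v^2 + 160v + 100w - 405vw^2 - 225w^3 - 72v^2w)(-4 - 4w)    [combine like terms]
= -720vw - 720vw^2 - 500w^2 - 500w^3 + 128v^2 + 128v^2w - 640v - 640vw - 400w - 400w^2 + 1620vw^2 + 1620vw^3 + 900w^3 + 900w^4 + 288v^2w + 288v^2w^2    [distributive law]
= -1360vw + 900vw^2 - 900w^2 + 400w^3 + 128v^2 + 416v^2w - 640v - 400w + 1620vw^3 + 900w^4 + 288v^2w^2    [combine like terms]

-1360vw + 900vw^2 - 900w^2 + 400w^3 + 128v^2 + 416v^2w - 640v - 400w + 1620vw^3 + 900w^4 + 288v^2w^2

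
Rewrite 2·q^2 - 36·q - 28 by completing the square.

2·q^2 - 36·q - 28
= 2(q^2 - 18·q) - 28    [factor out 2 from the q-terms]
= 2(q^2 - 18·q + 81 - 81) - 28    [add and subtract 81 inside the bracket]
= 2(q - 9)^2 - 162 - 28    [perfect-square identity]
= 2(q - 9)^2 - 190    [combine constants]

2(q - 9)^2 - 190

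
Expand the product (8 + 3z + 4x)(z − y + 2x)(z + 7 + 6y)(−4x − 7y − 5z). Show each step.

−546xz^2 − 298yz^2 − 145z^3 − 784xz − 112yz − 280z^2 − 1018xyz + 107y^2z − 560xy + 392y^2 − 284xy^2 + 336y^3 − 624x^2z − 448x^2 − 664x^2y − 62xz^3 − 96yz^3 − 15z^4 − 410xyz^2 − 15y^2z^2 − 200xy^2z + 126y^3z − 80x^2z^2 − 520x^2yz − 240x^2y^2 + 168xy^3 − 32x^3z − 224x^3 − 192x^3y

(8 + 3z + 4x)(z − y + 2x)(z + 7 + 6y)(−4x − 7y − 5z)
= (8z − 8y + 16x + 3z^2 − 3yz + 6xz + 4xz − 4xy + 8x^2)(z + 7 + 6y)(−4x − 7y − 5z)    [distributive law]
= (8z − 8y + 16x + 3z^2 − 3yz + 10xz − 4xy + 8x^2)(z + 7 + 6y)(−4x − 7y − 5z)    [combine like terms]
= (8z^2 + 56z + 48yz − 8yz − 56y − 48y^2 + 16xz + 112x + 96xy + 3z^3 + 21z^2 + 18yz^2 − 3yz^2 − 21yz − 18y^2z + 10xz^2 + 70xz + 60xyz − 4xyz − 28xy − 24xy^2 + 8x^2z + 56x^2 + 48x^2y)(−4x − 7y − 5z)    [distributive law]
= (29z^2 + 56z + 19yz − 56y − 48y^2 + 86xz + 112x + 68xy + 3z^3 + 15yz^2 − 18y^2z + 10xz^2 + 56xyz − 24xy^2 + 8x^2z + 56x^2 + 48x^2y)(−4x − 7y − 5z)    [combine like terms]
= −116xz^2 − 203yz^2 − 145z^3 − 224xz − 392yz − 280z^2 − 76xyz − 133y^2z − 95yz^2 + 224xy + 392y^2 + 280yz + 192xy^2 + 336y^3 + 240y^2z − 344x^2z − 602xyz − 430xz^2 − 448x^2 − 784xy − 560xz − 272x^2y − 476xy^2 − 340xyz − 12xz^3 − 21yz^3 − 15z^4 − 60xyz^2 − 105y^2z^2 − 75yz^3 + 72xy^2z + 126y^3z + 90y^2z^2 − 40x^2z^2 − 70xyz^2 − 50xz^3 − 224x^2yz − 392xy^2z − 280xyz^2 + 96x^2y^2 + 168xy^3 + 120xy^2z − 32x^3z − 56x^2yz − 40x^2z^2 − 224x^3 − 392x^2y − 280x^2z − 192x^3y − 336x^2y^2 − 240x^2yz    [distributive law]
= −546xz^2 − 298yz^2 − 145z^3 − 784xz − 112yz − 280z^2 − 1018xyz + 107y^2z − 560xy + 392y^2 − 284xy^2 + 336y^3 − 624x^2z − 448x^2 − 664x^2y − 62xz^3 − 96yz^3 − 15z^4 − 410xyz^2 − 15y^2z^2 − 200xy^2z + 126y^3z − 80x^2z^2 − 520x^2yz − 240x^2y^2 + 168xy^3 − 32x^3z − 224x^3 − 192x^3y    [combine like terms]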